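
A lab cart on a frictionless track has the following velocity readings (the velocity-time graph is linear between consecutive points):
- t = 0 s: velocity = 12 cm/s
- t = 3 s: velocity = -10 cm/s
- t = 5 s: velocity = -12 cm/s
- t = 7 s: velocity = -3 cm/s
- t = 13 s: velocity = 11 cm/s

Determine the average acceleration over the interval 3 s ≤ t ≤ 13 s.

2.1 cm/s²

Average acceleration = Δv/Δt = (11 − -10)/(13 − 3) = 2.1 cm/s².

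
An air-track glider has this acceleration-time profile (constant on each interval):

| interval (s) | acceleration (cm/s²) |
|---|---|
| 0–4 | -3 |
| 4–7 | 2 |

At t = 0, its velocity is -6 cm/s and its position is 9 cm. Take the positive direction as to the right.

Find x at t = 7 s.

-84 cm

On each constant-a segment, Δv = aΔt and Δx = v₀Δt + ½aΔt²; chain segment to segment.
0–4 s: v starts -6 cm/s; Δx = -6·4 + ½·-3·4² = -48 cm; v ends -18 cm/s.
4–7 s: v starts -18 cm/s; Δx = -18·3 + ½·2·3² = -45 cm; v ends -12 cm/s.
x(7) = 9 + Σ Δx = -84 cm.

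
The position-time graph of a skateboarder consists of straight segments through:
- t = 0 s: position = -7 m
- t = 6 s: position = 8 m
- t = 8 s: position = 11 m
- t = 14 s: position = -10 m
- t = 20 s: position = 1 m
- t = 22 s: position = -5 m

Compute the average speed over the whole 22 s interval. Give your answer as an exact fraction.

Average speed = (total path length)/(elapsed time); on a piecewise-linear x-t graph the path length is Σ|Δx|.
0–6 s: |Δx| = |8 − -7| = 15 m
6–8 s: |Δx| = |11 − 8| = 3 m
8–14 s: |Δx| = |-10 − 11| = 21 m
14–20 s: |Δx| = |1 − -10| = 11 m
20–22 s: |Δx| = |-5 − 1| = 6 m
Total path = 56 m; average speed = 56/22 = 28/11 m/s.

28/11 m/s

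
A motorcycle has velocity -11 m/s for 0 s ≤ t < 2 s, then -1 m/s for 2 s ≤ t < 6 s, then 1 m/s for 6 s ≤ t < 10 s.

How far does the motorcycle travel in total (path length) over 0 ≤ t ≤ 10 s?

30 m

Total distance travelled is ∫|v| dt — sum the magnitudes of each area piece.
0–2 s: |-11| × 2 = 22 m
2–6 s: |-1| × 4 = 4 m
6–10 s: |1| × 4 = 4 m
Total distance = 30 m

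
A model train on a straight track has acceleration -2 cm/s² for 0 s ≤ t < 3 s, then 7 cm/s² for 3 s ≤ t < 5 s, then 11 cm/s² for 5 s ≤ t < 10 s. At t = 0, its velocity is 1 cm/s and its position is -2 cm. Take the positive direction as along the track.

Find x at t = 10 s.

On each constant-a segment, Δv = aΔt and Δx = v₀Δt + ½aΔt²; chain segment to segment.
0–3 s: v starts 1 cm/s; Δx = 1·3 + ½·-2·3² = -6 cm; v ends -5 cm/s.
3–5 s: v starts -5 cm/s; Δx = -5·2 + ½·7·2² = 4 cm; v ends 9 cm/s.
5–10 s: v starts 9 cm/s; Δx = 9·5 + ½·11·5² = 182.5 cm; v ends 64 cm/s.
x(10) = -2 + Σ Δx = 178.5 cm.

178.5 cm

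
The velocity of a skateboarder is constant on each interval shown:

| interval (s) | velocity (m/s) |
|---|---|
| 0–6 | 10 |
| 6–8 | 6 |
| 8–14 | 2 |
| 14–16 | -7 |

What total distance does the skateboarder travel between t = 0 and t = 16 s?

98 m

Total distance travelled is ∫|v| dt — sum the magnitudes of each area piece.
0–6 s: |10| × 6 = 60 m
6–8 s: |6| × 2 = 12 m
8–14 s: |2| × 6 = 12 m
14–16 s: |-7| × 2 = 14 m
Total distance = 98 m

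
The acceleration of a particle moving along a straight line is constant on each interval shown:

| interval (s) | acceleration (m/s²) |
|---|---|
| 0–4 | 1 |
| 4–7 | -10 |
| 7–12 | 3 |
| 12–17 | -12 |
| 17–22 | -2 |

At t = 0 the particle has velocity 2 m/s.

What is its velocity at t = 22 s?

-79 m/s

Δv equals the area under the a-t graph; then v = v₀ + Δv.
0–4 s: 1 × 4 = 4 m/s
4–7 s: -10 × 3 = -30 m/s
7–12 s: 3 × 5 = 15 m/s
12–17 s: -12 × 5 = -60 m/s
17–22 s: -2 × 5 = -10 m/s
Δv = -81 m/s, so v(22) = 2 + (-81) = -79 m/s.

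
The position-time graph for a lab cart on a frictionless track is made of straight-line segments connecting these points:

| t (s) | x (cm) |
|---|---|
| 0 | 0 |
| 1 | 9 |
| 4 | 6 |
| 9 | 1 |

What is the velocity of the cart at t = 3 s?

-1 cm/s

Velocity is the slope of the x-t graph on 1–4 s: (6 − 9)/(4 − 1) = -1 cm/s.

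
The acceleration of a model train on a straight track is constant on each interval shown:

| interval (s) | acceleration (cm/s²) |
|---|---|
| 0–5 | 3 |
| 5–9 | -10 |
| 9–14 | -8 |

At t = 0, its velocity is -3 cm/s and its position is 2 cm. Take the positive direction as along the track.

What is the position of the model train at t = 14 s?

On each constant-a segment, Δv = aΔt and Δx = v₀Δt + ½aΔt²; chain segment to segment.
0–5 s: v starts -3 cm/s; Δx = -3·5 + ½·3·5² = 22.5 cm; v ends 12 cm/s.
5–9 s: v starts 12 cm/s; Δx = 12·4 + ½·-10·4² = -32 cm; v ends -28 cm/s.
9–14 s: v starts -28 cm/s; Δx = -28·5 + ½·-8·5² = -240 cm; v ends -68 cm/s.
x(14) = 2 + Σ Δx = -247.5 cm.

-247.5 cm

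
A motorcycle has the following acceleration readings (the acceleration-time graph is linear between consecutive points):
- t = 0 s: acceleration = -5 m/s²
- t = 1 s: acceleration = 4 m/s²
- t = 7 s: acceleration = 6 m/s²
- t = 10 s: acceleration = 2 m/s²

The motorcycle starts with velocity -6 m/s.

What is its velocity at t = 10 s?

35.5 m/s

Δv equals the area under the a-t graph; then v = v₀ + Δv.
0–1 s: ½(-5 + 4)(1) = -0.5 m/s
1–7 s: ½(4 + 6)(6) = 30 m/s
7–10 s: ½(6 + 2)(3) = 12 m/s
Δv = 41.5 m/s, so v(10) = -6 + (41.5) = 35.5 m/s.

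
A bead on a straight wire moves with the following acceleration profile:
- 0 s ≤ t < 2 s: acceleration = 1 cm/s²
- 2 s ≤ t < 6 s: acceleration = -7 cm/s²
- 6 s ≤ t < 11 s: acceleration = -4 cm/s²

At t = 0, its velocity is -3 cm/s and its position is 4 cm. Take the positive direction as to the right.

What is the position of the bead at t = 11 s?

-255 cm

On each constant-a segment, Δv = aΔt and Δx = v₀Δt + ½aΔt²; chain segment to segment.
0–2 s: v starts -3 cm/s; Δx = -3·2 + ½·1·2² = -4 cm; v ends -1 cm/s.
2–6 s: v starts -1 cm/s; Δx = -1·4 + ½·-7·4² = -60 cm; v ends -29 cm/s.
6–11 s: v starts -29 cm/s; Δx = -29·5 + ½·-4·5² = -195 cm; v ends -49 cm/s.
x(11) = 4 + Σ Δx = -255 cm.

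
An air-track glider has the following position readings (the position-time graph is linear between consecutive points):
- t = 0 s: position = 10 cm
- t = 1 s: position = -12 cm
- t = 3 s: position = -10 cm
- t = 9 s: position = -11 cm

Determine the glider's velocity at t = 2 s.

Velocity is the slope of the x-t graph on 1–3 s: (-10 − -12)/(3 − 1) = 1 cm/s.

1 cm/s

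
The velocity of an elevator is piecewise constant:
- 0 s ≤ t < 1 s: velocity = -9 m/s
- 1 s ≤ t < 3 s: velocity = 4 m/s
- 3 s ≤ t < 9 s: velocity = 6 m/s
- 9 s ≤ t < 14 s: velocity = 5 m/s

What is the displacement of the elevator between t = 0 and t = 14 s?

Net displacement equals the area under the velocity-time graph (areas below the axis count negative).
0–1 s: -9 × 1 = -9 m
1–3 s: 4 × 2 = 8 m
3–9 s: 6 × 6 = 36 m
9–14 s: 5 × 5 = 25 m
Net displacement = 60 m

60 m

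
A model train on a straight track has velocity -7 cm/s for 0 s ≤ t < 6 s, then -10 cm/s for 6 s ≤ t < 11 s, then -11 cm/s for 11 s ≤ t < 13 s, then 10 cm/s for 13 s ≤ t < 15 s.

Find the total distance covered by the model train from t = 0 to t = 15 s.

Distance (not displacement) is the total path length: add the absolute areas under v-t.
0–6 s: |-7| × 6 = 42 cm
6–11 s: |-10| × 5 = 50 cm
11–13 s: |-11| × 2 = 22 cm
13–15 s: |10| × 2 = 20 cm
Total distance = 134 cm

134 cm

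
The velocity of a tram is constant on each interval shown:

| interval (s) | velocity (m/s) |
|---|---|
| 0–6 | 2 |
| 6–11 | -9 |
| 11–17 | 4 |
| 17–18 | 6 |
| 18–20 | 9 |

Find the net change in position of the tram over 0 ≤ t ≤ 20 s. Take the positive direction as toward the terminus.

15 m

Displacement is the signed area under the v-t curve.
0–6 s: 2 × 6 = 12 m
6–11 s: -9 × 5 = -45 m
11–17 s: 4 × 6 = 24 m
17–18 s: 6 × 1 = 6 m
18–20 s: 9 × 2 = 18 m
Net displacement = 15 m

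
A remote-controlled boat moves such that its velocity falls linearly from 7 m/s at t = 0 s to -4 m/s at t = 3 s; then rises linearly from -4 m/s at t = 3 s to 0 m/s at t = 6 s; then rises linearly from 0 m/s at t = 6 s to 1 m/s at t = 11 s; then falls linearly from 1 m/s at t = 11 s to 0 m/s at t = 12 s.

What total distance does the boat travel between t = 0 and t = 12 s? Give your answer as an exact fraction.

Total distance travelled is ∫|v| dt — sum the magnitudes of each area piece.
0–3 s: v = 0 at t = 21/11 s; triangle areas 147/22 + 24/11 = 195/22 m
3–6 s: |½(-4 + 0)(3)| = 6 m
6–11 s: |½(0 + 1)(5)| = 2.5 m
11–12 s: |½(1 + 0)(1)| = 0.5 m
Total distance = 393/22 m

393/22 m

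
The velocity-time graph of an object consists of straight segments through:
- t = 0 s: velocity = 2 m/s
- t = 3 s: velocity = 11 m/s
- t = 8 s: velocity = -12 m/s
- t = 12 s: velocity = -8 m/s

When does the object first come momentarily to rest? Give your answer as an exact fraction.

t = 124/23 s

v changes sign on 3–8 s (from 11 to -12); the graph is linear there, so v = 0 at t = 3 + (-11)·(8 − 3)/(-12 − 11) = 124/23 s.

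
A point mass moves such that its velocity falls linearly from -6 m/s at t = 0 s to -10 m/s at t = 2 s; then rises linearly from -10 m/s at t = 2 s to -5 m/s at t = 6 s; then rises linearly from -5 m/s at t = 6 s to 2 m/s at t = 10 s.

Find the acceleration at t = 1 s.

Acceleration is the slope of the v-t graph on 0–2 s: (-10 − -6)/(2 − 0) = -2 m/s².

-2 m/s²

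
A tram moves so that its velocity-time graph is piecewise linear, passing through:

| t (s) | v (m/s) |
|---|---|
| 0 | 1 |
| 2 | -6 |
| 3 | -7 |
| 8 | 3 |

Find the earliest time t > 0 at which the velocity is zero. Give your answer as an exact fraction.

t = 2/7 s

v changes sign on 0–2 s (from 1 to -6); the graph is linear there, so v = 0 at t = 0 + (-1)·(2 − 0)/(-6 − 1) = 2/7 s.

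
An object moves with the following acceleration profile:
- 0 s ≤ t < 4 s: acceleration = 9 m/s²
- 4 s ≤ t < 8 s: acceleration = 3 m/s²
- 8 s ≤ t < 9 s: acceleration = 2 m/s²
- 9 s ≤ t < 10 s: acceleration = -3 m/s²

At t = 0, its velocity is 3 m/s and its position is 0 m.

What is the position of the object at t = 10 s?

367.5 m

On each constant-a segment, Δv = aΔt and Δx = v₀Δt + ½aΔt²; chain segment to segment.
0–4 s: v starts 3 m/s; Δx = 3·4 + ½·9·4² = 84 m; v ends 39 m/s.
4–8 s: v starts 39 m/s; Δx = 39·4 + ½·3·4² = 180 m; v ends 51 m/s.
8–9 s: v starts 51 m/s; Δx = 51·1 + ½·2·1² = 52 m; v ends 53 m/s.
9–10 s: v starts 53 m/s; Δx = 53·1 + ½·-3·1² = 51.5 m; v ends 50 m/s.
x(10) = 0 + Σ Δx = 367.5 m.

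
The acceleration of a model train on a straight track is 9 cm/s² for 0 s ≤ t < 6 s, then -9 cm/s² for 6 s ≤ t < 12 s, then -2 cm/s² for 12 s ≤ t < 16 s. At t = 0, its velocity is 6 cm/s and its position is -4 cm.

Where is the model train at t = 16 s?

On each constant-a segment, Δv = aΔt and Δx = v₀Δt + ½aΔt²; chain segment to segment.
0–6 s: v starts 6 cm/s; Δx = 6·6 + ½·9·6² = 198 cm; v ends 60 cm/s.
6–12 s: v starts 60 cm/s; Δx = 60·6 + ½·-9·6² = 198 cm; v ends 6 cm/s.
12–16 s: v starts 6 cm/s; Δx = 6·4 + ½·-2·4² = 8 cm; v ends -2 cm/s.
x(16) = -4 + Σ Δx = 400 cm.

400 cm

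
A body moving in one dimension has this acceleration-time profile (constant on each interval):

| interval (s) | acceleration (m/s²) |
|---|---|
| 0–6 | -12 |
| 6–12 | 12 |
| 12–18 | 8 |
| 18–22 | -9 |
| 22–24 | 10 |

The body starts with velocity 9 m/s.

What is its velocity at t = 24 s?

Δv equals the area under the a-t graph; then v = v₀ + Δv.
0–6 s: -12 × 6 = -72 m/s
6–12 s: 12 × 6 = 72 m/s
12–18 s: 8 × 6 = 48 m/s
18–22 s: -9 × 4 = -36 m/s
22–24 s: 10 × 2 = 20 m/s
Δv = 32 m/s, so v(24) = 9 + (32) = 41 m/s.

41 m/s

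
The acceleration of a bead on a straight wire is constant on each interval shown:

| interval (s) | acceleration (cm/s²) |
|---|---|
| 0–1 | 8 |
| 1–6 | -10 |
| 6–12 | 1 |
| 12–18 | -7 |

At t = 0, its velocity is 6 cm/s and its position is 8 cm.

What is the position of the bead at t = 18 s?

-541 cm

On each constant-a segment, Δv = aΔt and Δx = v₀Δt + ½aΔt²; chain segment to segment.
0–1 s: v starts 6 cm/s; Δx = 6·1 + ½·8·1² = 10 cm; v ends 14 cm/s.
1–6 s: v starts 14 cm/s; Δx = 14·5 + ½·-10·5² = -55 cm; v ends -36 cm/s.
6–12 s: v starts -36 cm/s; Δx = -36·6 + ½·1·6² = -198 cm; v ends -30 cm/s.
12–18 s: v starts -30 cm/s; Δx = -30·6 + ½·-7·6² = -306 cm; v ends -72 cm/s.
x(18) = 8 + Σ Δx = -541 cm.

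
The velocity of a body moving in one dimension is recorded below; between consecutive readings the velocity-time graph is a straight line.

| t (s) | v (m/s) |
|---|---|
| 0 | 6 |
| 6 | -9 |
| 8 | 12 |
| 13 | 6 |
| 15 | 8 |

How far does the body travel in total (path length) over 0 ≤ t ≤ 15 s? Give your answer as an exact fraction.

3259/35 m

Total distance travelled is ∫|v| dt — sum the magnitudes of each area piece.
0–6 s: v = 0 at t = 2.4 s; triangle areas 7.2 + 16.2 = 23.4 m
6–8 s: v = 0 at t = 48/7 s; triangle areas 27/7 + 48/7 = 75/7 m
8–13 s: |½(12 + 6)(5)| = 45 m
13–15 s: |½(6 + 8)(2)| = 14 m
Total distance = 3259/35 m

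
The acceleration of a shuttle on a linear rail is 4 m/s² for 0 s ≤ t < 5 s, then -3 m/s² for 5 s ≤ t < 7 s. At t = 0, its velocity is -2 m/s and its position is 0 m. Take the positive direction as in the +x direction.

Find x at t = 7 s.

70 m

On each constant-a segment, Δv = aΔt and Δx = v₀Δt + ½aΔt²; chain segment to segment.
0–5 s: v starts -2 m/s; Δx = -2·5 + ½·4·5² = 40 m; v ends 18 m/s.
5–7 s: v starts 18 m/s; Δx = 18·2 + ½·-3·2² = 30 m; v ends 12 m/s.
x(7) = 0 + Σ Δx = 70 m.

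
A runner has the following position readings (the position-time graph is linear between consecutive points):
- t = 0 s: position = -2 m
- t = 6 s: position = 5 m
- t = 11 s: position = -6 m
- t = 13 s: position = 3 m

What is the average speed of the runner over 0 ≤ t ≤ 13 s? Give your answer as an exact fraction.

Average speed = (total path length)/(elapsed time); on a piecewise-linear x-t graph the path length is Σ|Δx|.
0–6 s: |Δx| = |5 − -2| = 7 m
6–11 s: |Δx| = |-6 − 5| = 11 m
11–13 s: |Δx| = |3 − -6| = 9 m
Total path = 27 m; average speed = 27/13 = 27/13 m/s.

27/13 m/s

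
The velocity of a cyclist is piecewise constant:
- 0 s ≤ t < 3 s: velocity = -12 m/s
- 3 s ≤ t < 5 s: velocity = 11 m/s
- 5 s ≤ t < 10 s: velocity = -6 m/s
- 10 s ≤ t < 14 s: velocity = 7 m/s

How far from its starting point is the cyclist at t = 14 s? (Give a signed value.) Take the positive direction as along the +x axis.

Displacement is the signed area under the v-t curve.
0–3 s: -12 × 3 = -36 m
3–5 s: 11 × 2 = 22 m
5–10 s: -6 × 5 = -30 m
10–14 s: 7 × 4 = 28 m
Net displacement = -16 m

-16 m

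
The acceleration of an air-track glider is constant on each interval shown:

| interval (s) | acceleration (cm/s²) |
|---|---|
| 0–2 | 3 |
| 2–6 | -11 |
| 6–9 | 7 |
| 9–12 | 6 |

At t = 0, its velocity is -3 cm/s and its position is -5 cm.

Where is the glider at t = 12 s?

-205.5 cm

On each constant-a segment, Δv = aΔt and Δx = v₀Δt + ½aΔt²; chain segment to segment.
0–2 s: v starts -3 cm/s; Δx = -3·2 + ½·3·2² = 0 cm; v ends 3 cm/s.
2–6 s: v starts 3 cm/s; Δx = 3·4 + ½·-11·4² = -76 cm; v ends -41 cm/s.
6–9 s: v starts -41 cm/s; Δx = -41·3 + ½·7·3² = -91.5 cm; v ends -20 cm/s.
9–12 s: v starts -20 cm/s; Δx = -20·3 + ½·6·3² = -33 cm; v ends -2 cm/s.
x(12) = -5 + Σ Δx = -205.5 cm.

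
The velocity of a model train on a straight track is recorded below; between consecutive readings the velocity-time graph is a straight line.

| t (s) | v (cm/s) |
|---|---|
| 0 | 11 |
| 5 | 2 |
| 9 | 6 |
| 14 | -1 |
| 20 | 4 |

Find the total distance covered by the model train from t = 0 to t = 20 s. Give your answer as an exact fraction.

Total distance travelled is ∫|v| dt — sum the magnitudes of each area piece.
0–5 s: |½(11 + 2)(5)| = 32.5 cm
5–9 s: |½(2 + 6)(4)| = 16 cm
9–14 s: v = 0 at t = 93/7 s; triangle areas 90/7 + 5/14 = 185/14 cm
14–20 s: v = 0 at t = 15.2 s; triangle areas 0.6 + 9.6 = 10.2 cm
Total distance = 2517/35 cm

2517/35 cm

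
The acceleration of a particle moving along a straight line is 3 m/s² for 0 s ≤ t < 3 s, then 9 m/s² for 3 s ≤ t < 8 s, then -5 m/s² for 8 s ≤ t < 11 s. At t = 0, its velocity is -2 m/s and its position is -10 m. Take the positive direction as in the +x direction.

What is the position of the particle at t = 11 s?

278.5 m

On each constant-a segment, Δv = aΔt and Δx = v₀Δt + ½aΔt²; chain segment to segment.
0–3 s: v starts -2 m/s; Δx = -2·3 + ½·3·3² = 7.5 m; v ends 7 m/s.
3–8 s: v starts 7 m/s; Δx = 7·5 + ½·9·5² = 147.5 m; v ends 52 m/s.
8–11 s: v starts 52 m/s; Δx = 52·3 + ½·-5·3² = 133.5 m; v ends 37 m/s.
x(11) = -10 + Σ Δx = 278.5 m.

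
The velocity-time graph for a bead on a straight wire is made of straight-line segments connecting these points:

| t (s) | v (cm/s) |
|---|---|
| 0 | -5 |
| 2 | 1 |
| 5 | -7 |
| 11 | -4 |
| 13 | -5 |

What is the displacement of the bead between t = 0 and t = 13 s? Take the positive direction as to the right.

-55 cm

Displacement is the signed area under the v-t curve.
0–2 s: ½(-5 + 1)(2) = -4 cm
2–5 s: ½(1 + -7)(3) = -9 cm
5–11 s: ½(-7 + -4)(6) = -33 cm
11–13 s: ½(-4 + -5)(2) = -9 cm
Net displacement = -55 cm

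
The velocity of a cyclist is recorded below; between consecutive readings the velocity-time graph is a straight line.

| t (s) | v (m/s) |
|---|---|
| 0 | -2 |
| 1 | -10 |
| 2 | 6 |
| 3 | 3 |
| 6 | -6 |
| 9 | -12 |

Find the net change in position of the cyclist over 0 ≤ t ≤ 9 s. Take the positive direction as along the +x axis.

Net displacement equals the area under the velocity-time graph (areas below the axis count negative).
0–1 s: ½(-2 + -10)(1) = -6 m
1–2 s: ½(-10 + 6)(1) = -2 m
2–3 s: ½(6 + 3)(1) = 4.5 m
3–6 s: ½(3 + -6)(3) = -4.5 m
6–9 s: ½(-6 + -12)(3) = -27 m
Net displacement = -35 m

-35 m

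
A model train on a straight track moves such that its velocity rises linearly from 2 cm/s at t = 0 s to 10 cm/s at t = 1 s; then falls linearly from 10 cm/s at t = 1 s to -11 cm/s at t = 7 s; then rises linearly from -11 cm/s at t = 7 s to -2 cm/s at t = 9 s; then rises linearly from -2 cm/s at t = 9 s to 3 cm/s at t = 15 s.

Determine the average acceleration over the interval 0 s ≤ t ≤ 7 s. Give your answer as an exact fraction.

-13/7 cm/s²

Average acceleration = Δv/Δt = (-11 − 2)/(7 − 0) = -13/7 cm/s².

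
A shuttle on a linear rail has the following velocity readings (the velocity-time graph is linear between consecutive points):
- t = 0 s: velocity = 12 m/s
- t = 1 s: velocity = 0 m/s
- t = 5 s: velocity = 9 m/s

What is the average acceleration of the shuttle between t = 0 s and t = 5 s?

-0.6 m/s²

Average acceleration = Δv/Δt = (9 − 12)/(5 − 0) = -0.6 m/s².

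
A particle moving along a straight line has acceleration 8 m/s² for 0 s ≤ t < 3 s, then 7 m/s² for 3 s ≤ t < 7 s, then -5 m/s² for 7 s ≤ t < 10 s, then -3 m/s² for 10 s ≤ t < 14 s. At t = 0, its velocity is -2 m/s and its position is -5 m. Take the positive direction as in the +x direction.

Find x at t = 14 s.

On each constant-a segment, Δv = aΔt and Δx = v₀Δt + ½aΔt²; chain segment to segment.
0–3 s: v starts -2 m/s; Δx = -2·3 + ½·8·3² = 30 m; v ends 22 m/s.
3–7 s: v starts 22 m/s; Δx = 22·4 + ½·7·4² = 144 m; v ends 50 m/s.
7–10 s: v starts 50 m/s; Δx = 50·3 + ½·-5·3² = 127.5 m; v ends 35 m/s.
10–14 s: v starts 35 m/s; Δx = 35·4 + ½·-3·4² = 116 m; v ends 23 m/s.
x(14) = -5 + Σ Δx = 412.5 m.

412.5 m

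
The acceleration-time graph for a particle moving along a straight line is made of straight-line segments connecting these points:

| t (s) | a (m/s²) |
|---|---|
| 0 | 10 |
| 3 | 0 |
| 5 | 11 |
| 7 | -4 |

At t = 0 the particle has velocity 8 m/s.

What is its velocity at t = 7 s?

Δv equals the area under the a-t graph; then v = v₀ + Δv.
0–3 s: ½(10 + 0)(3) = 15 m/s
3–5 s: ½(0 + 11)(2) = 11 m/s
5–7 s: ½(11 + -4)(2) = 7 m/s
Δv = 33 m/s, so v(7) = 8 + (33) = 41 m/s.

41 m/s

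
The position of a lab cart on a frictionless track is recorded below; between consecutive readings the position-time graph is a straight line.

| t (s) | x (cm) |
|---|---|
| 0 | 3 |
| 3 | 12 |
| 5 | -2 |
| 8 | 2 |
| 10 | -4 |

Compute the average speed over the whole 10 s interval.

3.3 cm/s

Average speed = (total path length)/(elapsed time); on a piecewise-linear x-t graph the path length is Σ|Δx|.
0–3 s: |Δx| = |12 − 3| = 9 cm
3–5 s: |Δx| = |-2 − 12| = 14 cm
5–8 s: |Δx| = |2 − -2| = 4 cm
8–10 s: |Δx| = |-4 − 2| = 6 cm
Total path = 33 cm; average speed = 33/10 = 3.3 cm/s.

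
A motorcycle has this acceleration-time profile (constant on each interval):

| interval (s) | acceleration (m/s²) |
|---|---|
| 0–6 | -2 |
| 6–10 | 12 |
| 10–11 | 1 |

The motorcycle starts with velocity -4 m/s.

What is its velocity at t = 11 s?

Δv equals the area under the a-t graph; then v = v₀ + Δv.
0–6 s: -2 × 6 = -12 m/s
6–10 s: 12 × 4 = 48 m/s
10–11 s: 1 × 1 = 1 m/s
Δv = 37 m/s, so v(11) = -4 + (37) = 33 m/s.

33 m/s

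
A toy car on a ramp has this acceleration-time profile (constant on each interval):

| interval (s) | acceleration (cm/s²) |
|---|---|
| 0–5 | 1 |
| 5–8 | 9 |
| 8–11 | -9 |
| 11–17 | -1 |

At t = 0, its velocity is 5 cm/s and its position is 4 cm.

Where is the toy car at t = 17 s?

On each constant-a segment, Δv = aΔt and Δx = v₀Δt + ½aΔt²; chain segment to segment.
0–5 s: v starts 5 cm/s; Δx = 5·5 + ½·1·5² = 37.5 cm; v ends 10 cm/s.
5–8 s: v starts 10 cm/s; Δx = 10·3 + ½·9·3² = 70.5 cm; v ends 37 cm/s.
8–11 s: v starts 37 cm/s; Δx = 37·3 + ½·-9·3² = 70.5 cm; v ends 10 cm/s.
11–17 s: v starts 10 cm/s; Δx = 10·6 + ½·-1·6² = 42 cm; v ends 4 cm/s.
x(17) = 4 + Σ Δx = 224.5 cm.

224.5 cm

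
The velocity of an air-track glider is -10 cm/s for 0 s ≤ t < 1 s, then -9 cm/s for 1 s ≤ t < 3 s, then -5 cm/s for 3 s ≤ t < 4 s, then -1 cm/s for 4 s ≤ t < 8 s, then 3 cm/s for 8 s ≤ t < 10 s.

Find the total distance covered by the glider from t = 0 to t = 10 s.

43 cm

Total distance travelled is ∫|v| dt — sum the magnitudes of each area piece.
0–1 s: |-10| × 1 = 10 cm
1–3 s: |-9| × 2 = 18 cm
3–4 s: |-5| × 1 = 5 cm
4–8 s: |-1| × 4 = 4 cm
8–10 s: |3| × 2 = 6 cm
Total distance = 43 cm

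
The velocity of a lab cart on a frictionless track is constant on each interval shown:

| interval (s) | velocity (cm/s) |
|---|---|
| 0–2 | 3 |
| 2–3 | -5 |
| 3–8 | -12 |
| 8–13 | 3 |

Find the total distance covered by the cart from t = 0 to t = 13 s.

Distance (not displacement) is the total path length: add the absolute areas under v-t.
0–2 s: |3| × 2 = 6 cm
2–3 s: |-5| × 1 = 5 cm
3–8 s: |-12| × 5 = 60 cm
8–13 s: |3| × 5 = 15 cm
Total distance = 86 cm

86 cm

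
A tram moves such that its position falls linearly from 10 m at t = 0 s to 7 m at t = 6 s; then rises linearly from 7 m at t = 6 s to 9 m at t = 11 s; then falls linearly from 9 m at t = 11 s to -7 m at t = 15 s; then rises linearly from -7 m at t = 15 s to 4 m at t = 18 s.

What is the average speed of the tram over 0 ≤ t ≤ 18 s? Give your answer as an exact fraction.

Average speed = (total path length)/(elapsed time); on a piecewise-linear x-t graph the path length is Σ|Δx|.
0–6 s: |Δx| = |7 − 10| = 3 m
6–11 s: |Δx| = |9 − 7| = 2 m
11–15 s: |Δx| = |-7 − 9| = 16 m
15–18 s: |Δx| = |4 − -7| = 11 m
Total path = 32 m; average speed = 32/18 = 16/9 m/s.

16/9 m/s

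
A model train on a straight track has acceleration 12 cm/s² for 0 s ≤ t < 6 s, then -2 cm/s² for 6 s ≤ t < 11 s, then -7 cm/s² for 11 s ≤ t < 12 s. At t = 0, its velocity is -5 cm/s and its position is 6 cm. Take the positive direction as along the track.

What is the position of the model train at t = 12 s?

On each constant-a segment, Δv = aΔt and Δx = v₀Δt + ½aΔt²; chain segment to segment.
0–6 s: v starts -5 cm/s; Δx = -5·6 + ½·12·6² = 186 cm; v ends 67 cm/s.
6–11 s: v starts 67 cm/s; Δx = 67·5 + ½·-2·5² = 310 cm; v ends 57 cm/s.
11–12 s: v starts 57 cm/s; Δx = 57·1 + ½·-7·1² = 53.5 cm; v ends 50 cm/s.
x(12) = 6 + Σ Δx = 555.5 cm.

555.5 cm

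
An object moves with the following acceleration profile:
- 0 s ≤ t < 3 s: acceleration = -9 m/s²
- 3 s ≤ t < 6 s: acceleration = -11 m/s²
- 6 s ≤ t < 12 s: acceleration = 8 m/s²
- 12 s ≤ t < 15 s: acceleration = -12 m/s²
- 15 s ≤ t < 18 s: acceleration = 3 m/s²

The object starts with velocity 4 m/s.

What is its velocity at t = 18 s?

-35 m/s

Δv equals the area under the a-t graph; then v = v₀ + Δv.
0–3 s: -9 × 3 = -27 m/s
3–6 s: -11 × 3 = -33 m/s
6–12 s: 8 × 6 = 48 m/s
12–15 s: -12 × 3 = -36 m/s
15–18 s: 3 × 3 = 9 m/s
Δv = -39 m/s, so v(18) = 4 + (-39) = -35 m/s.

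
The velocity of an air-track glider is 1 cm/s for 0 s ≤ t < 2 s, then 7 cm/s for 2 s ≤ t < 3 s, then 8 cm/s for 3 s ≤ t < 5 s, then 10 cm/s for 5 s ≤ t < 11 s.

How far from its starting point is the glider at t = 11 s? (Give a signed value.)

85 cm

Displacement is the signed area under the v-t curve.
0–2 s: 1 × 2 = 2 cm
2–3 s: 7 × 1 = 7 cm
3–5 s: 8 × 2 = 16 cm
5–11 s: 10 × 6 = 60 cm
Net displacement = 85 cm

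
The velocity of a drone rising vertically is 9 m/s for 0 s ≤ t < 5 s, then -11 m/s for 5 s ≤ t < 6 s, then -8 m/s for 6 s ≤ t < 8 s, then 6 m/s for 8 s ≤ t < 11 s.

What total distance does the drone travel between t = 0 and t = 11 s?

90 m

Total distance travelled is ∫|v| dt — sum the magnitudes of each area piece.
0–5 s: |9| × 5 = 45 m
5–6 s: |-11| × 1 = 11 m
6–8 s: |-8| × 2 = 16 m
8–11 s: |6| × 3 = 18 m
Total distance = 90 m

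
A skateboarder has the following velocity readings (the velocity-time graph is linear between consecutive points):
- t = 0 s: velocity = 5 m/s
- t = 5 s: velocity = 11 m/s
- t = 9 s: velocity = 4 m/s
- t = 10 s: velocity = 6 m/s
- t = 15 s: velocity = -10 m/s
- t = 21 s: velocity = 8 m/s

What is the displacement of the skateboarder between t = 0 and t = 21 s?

Net displacement equals the area under the velocity-time graph (areas below the axis count negative).
0–5 s: ½(5 + 11)(5) = 40 m
5–9 s: ½(11 + 4)(4) = 30 m
9–10 s: ½(4 + 6)(1) = 5 m
10–15 s: ½(6 + -10)(5) = -10 m
15–21 s: ½(-10 + 8)(6) = -6 m
Net displacement = 59 m

59 m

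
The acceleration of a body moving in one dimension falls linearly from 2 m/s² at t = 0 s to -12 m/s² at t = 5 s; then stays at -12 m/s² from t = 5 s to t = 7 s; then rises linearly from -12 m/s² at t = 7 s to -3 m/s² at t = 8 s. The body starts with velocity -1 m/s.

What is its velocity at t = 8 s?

-57.5 m/s

Δv equals the area under the a-t graph; then v = v₀ + Δv.
0–5 s: ½(2 + -12)(5) = -25 m/s
5–7 s: -12 × 2 = -24 m/s
7–8 s: ½(-12 + -3)(1) = -7.5 m/s
Δv = -56.5 m/s, so v(8) = -1 + (-56.5) = -57.5 m/s.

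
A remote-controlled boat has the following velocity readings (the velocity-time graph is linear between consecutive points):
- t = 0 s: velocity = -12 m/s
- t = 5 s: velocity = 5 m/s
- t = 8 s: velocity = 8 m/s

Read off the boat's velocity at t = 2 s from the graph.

-5.2 m/s

On 0–5 s the graph is linear from -12 to 5 m/s: v(2) = -12 + (5 − -12)·(2 − 0)/(5 − 0) = -5.2 m/s.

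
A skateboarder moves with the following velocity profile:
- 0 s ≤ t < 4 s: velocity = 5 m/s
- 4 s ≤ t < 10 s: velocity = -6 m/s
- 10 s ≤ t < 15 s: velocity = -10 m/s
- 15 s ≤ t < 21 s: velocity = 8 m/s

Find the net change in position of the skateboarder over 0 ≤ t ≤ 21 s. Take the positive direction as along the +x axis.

Net displacement equals the area under the velocity-time graph (areas below the axis count negative).
0–4 s: 5 × 4 = 20 m
4–10 s: -6 × 6 = -36 m
10–15 s: -10 × 5 = -50 m
15–21 s: 8 × 6 = 48 m
Net displacement = -18 m

-18 m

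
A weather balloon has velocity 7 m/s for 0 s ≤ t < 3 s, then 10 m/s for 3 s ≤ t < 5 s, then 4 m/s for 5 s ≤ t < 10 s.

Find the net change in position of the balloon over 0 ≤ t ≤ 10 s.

61 m

Displacement is the signed area under the v-t curve.
0–3 s: 7 × 3 = 21 m
3–5 s: 10 × 2 = 20 m
5–10 s: 4 × 5 = 20 m
Net displacement = 61 m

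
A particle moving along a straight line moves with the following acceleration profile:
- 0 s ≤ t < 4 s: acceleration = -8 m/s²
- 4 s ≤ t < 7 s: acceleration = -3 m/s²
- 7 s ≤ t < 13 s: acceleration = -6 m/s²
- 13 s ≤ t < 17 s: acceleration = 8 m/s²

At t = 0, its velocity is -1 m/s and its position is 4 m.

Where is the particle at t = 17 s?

-784.5 m

On each constant-a segment, Δv = aΔt and Δx = v₀Δt + ½aΔt²; chain segment to segment.
0–4 s: v starts -1 m/s; Δx = -1·4 + ½·-8·4² = -68 m; v ends -33 m/s.
4–7 s: v starts -33 m/s; Δx = -33·3 + ½·-3·3² = -112.5 m; v ends -42 m/s.
7–13 s: v starts -42 m/s; Δx = -42·6 + ½·-6·6² = -360 m; v ends -78 m/s.
13–17 s: v starts -78 m/s; Δx = -78·4 + ½·8·4² = -248 m; v ends -46 m/s.
x(17) = 4 + Σ Δx = -784.5 m.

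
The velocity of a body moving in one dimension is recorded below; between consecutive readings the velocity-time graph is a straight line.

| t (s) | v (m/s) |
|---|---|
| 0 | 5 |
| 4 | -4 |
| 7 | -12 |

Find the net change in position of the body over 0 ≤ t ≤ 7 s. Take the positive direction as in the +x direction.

Displacement is the signed area under the v-t curve.
0–4 s: ½(5 + -4)(4) = 2 m
4–7 s: ½(-4 + -12)(3) = -24 m
Net displacement = -22 m

-22 m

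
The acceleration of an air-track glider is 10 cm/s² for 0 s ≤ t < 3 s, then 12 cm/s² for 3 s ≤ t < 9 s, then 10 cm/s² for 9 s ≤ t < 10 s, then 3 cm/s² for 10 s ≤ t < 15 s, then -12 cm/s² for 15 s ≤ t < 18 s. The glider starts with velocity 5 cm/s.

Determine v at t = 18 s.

Δv equals the area under the a-t graph; then v = v₀ + Δv.
0–3 s: 10 × 3 = 30 cm/s
3–9 s: 12 × 6 = 72 cm/s
9–10 s: 10 × 1 = 10 cm/s
10–15 s: 3 × 5 = 15 cm/s
15–18 s: -12 × 3 = -36 cm/s
Δv = 91 cm/s, so v(18) = 5 + (91) = 96 cm/s.

96 cm/s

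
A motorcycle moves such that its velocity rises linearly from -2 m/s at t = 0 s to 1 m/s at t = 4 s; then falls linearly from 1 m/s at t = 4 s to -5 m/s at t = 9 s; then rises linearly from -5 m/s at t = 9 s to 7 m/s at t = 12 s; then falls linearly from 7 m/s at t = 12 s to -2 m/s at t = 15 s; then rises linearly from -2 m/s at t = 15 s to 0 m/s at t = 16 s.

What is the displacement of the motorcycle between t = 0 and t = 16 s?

Displacement is the signed area under the v-t curve.
0–4 s: ½(-2 + 1)(4) = -2 m
4–9 s: ½(1 + -5)(5) = -10 m
9–12 s: ½(-5 + 7)(3) = 3 m
12–15 s: ½(7 + -2)(3) = 7.5 m
15–16 s: ½(-2 + 0)(1) = -1 m
Net displacement = -2.5 m

-2.5 m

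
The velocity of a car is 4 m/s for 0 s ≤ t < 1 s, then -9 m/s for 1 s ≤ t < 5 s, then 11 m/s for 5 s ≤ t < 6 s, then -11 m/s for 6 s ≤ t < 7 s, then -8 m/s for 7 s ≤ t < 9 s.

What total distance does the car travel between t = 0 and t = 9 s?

Distance (not displacement) is the total path length: add the absolute areas under v-t.
0–1 s: |4| × 1 = 4 m
1–5 s: |-9| × 4 = 36 m
5–6 s: |11| × 1 = 11 m
6–7 s: |-11| × 1 = 11 m
7–9 s: |-8| × 2 = 16 m
Total distance = 78 m

78 m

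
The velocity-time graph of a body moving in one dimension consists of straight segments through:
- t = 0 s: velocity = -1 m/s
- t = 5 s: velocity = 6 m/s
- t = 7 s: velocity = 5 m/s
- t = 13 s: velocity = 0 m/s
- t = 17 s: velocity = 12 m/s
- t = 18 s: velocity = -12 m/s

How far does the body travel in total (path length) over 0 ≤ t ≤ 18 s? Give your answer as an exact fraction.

969/14 m

Total distance travelled is ∫|v| dt — sum the magnitudes of each area piece.
0–5 s: v = 0 at t = 5/7 s; triangle areas 5/14 + 90/7 = 185/14 m
5–7 s: |½(6 + 5)(2)| = 11 m
7–13 s: |½(5 + 0)(6)| = 15 m
13–17 s: |½(0 + 12)(4)| = 24 m
17–18 s: v = 0 at t = 17.5 s; triangle areas 3 + 3 = 6 m
Total distance = 969/14 m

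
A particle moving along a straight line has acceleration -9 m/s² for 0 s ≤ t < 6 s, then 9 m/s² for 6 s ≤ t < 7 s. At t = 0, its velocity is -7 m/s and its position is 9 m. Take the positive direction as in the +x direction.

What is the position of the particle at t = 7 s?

On each constant-a segment, Δv = aΔt and Δx = v₀Δt + ½aΔt²; chain segment to segment.
0–6 s: v starts -7 m/s; Δx = -7·6 + ½·-9·6² = -204 m; v ends -61 m/s.
6–7 s: v starts -61 m/s; Δx = -61·1 + ½·9·1² = -56.5 m; v ends -52 m/s.
x(7) = 9 + Σ Δx = -251.5 m.

-251.5 m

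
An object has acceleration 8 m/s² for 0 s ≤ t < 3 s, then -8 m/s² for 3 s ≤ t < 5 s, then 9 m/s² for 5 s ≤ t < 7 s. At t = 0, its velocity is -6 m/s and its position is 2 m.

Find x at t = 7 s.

62 m

On each constant-a segment, Δv = aΔt and Δx = v₀Δt + ½aΔt²; chain segment to segment.
0–3 s: v starts -6 m/s; Δx = -6·3 + ½·8·3² = 18 m; v ends 18 m/s.
3–5 s: v starts 18 m/s; Δx = 18·2 + ½·-8·2² = 20 m; v ends 2 m/s.
5–7 s: v starts 2 m/s; Δx = 2·2 + ½·9·2² = 22 m; v ends 20 m/s.
x(7) = 2 + Σ Δx = 62 m.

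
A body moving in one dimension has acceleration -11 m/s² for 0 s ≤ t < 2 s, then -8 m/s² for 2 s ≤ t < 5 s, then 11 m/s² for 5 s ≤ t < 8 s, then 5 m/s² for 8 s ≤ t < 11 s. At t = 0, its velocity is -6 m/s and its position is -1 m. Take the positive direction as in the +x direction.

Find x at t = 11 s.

On each constant-a segment, Δv = aΔt and Δx = v₀Δt + ½aΔt²; chain segment to segment.
0–2 s: v starts -6 m/s; Δx = -6·2 + ½·-11·2² = -34 m; v ends -28 m/s.
2–5 s: v starts -28 m/s; Δx = -28·3 + ½·-8·3² = -120 m; v ends -52 m/s.
5–8 s: v starts -52 m/s; Δx = -52·3 + ½·11·3² = -106.5 m; v ends -19 m/s.
8–11 s: v starts -19 m/s; Δx = -19·3 + ½·5·3² = -34.5 m; v ends -4 m/s.
x(11) = -1 + Σ Δx = -296 m.

-296 m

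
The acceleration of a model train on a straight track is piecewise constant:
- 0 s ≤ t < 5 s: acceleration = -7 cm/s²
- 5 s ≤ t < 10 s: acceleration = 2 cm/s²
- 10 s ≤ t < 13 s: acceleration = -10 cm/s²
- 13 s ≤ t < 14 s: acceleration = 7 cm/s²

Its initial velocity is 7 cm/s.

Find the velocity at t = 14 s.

Δv equals the area under the a-t graph; then v = v₀ + Δv.
0–5 s: -7 × 5 = -35 cm/s
5–10 s: 2 × 5 = 10 cm/s
10–13 s: -10 × 3 = -30 cm/s
13–14 s: 7 × 1 = 7 cm/s
Δv = -48 cm/s, so v(14) = 7 + (-48) = -41 cm/s.

-41 cm/s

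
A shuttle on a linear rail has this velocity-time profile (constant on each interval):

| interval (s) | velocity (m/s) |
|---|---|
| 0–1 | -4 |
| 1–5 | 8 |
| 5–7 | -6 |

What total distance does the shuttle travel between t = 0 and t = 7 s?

Total distance travelled is ∫|v| dt — sum the magnitudes of each area piece.
0–1 s: |-4| × 1 = 4 m
1–5 s: |8| × 4 = 32 m
5–7 s: |-6| × 2 = 12 m
Total distance = 48 m

48 m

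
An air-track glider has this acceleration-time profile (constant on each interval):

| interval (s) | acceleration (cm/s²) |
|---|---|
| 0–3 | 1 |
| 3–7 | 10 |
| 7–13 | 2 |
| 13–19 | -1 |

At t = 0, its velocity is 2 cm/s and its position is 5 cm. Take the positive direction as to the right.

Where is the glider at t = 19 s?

745.5 cm

On each constant-a segment, Δv = aΔt and Δx = v₀Δt + ½aΔt²; chain segment to segment.
0–3 s: v starts 2 cm/s; Δx = 2·3 + ½·1·3² = 10.5 cm; v ends 5 cm/s.
3–7 s: v starts 5 cm/s; Δx = 5·4 + ½·10·4² = 100 cm; v ends 45 cm/s.
7–13 s: v starts 45 cm/s; Δx = 45·6 + ½·2·6² = 306 cm; v ends 57 cm/s.
13–19 s: v starts 57 cm/s; Δx = 57·6 + ½·-1·6² = 324 cm; v ends 51 cm/s.
x(19) = 5 + Σ Δx = 745.5 cm.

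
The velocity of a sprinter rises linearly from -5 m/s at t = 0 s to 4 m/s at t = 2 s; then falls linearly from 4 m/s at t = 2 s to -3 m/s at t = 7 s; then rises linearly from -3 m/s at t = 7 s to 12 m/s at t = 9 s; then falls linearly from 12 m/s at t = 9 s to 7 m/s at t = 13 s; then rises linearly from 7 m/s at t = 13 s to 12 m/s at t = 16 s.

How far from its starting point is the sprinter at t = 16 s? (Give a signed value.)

Displacement is the signed area under the v-t curve.
0–2 s: ½(-5 + 4)(2) = -1 m
2–7 s: ½(4 + -3)(5) = 2.5 m
7–9 s: ½(-3 + 12)(2) = 9 m
9–13 s: ½(12 + 7)(4) = 38 m
13–16 s: ½(7 + 12)(3) = 28.5 m
Net displacement = 77 m

77 m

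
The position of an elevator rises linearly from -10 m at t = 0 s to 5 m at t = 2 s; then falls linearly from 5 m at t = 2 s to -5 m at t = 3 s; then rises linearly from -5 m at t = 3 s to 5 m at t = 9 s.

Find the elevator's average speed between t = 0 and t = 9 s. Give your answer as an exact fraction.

35/9 m/s

Average speed = (total path length)/(elapsed time); on a piecewise-linear x-t graph the path length is Σ|Δx|.
0–2 s: |Δx| = |5 − -10| = 15 m
2–3 s: |Δx| = |-5 − 5| = 10 m
3–9 s: |Δx| = |5 − -5| = 10 m
Total path = 35 m; average speed = 35/9 = 35/9 m/s.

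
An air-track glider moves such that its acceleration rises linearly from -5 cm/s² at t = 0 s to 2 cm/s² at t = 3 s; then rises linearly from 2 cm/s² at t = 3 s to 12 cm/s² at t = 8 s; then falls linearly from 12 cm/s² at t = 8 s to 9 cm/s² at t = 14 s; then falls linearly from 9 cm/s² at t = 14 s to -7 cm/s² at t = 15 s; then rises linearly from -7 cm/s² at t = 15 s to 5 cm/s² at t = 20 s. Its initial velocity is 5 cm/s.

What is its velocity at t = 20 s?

Δv equals the area under the a-t graph; then v = v₀ + Δv.
0–3 s: ½(-5 + 2)(3) = -4.5 cm/s
3–8 s: ½(2 + 12)(5) = 35 cm/s
8–14 s: ½(12 + 9)(6) = 63 cm/s
14–15 s: ½(9 + -7)(1) = 1 cm/s
15–20 s: ½(-7 + 5)(5) = -5 cm/s
Δv = 89.5 cm/s, so v(20) = 5 + (89.5) = 94.5 cm/s.

94.5 cm/s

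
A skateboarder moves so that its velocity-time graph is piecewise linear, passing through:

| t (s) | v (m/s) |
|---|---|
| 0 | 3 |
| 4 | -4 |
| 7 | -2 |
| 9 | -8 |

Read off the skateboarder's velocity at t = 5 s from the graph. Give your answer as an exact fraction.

On 4–7 s the graph is linear from -4 to -2 m/s: v(5) = -4 + (-2 − -4)·(5 − 4)/(7 − 4) = -10/3 m/s.

-10/3 m/s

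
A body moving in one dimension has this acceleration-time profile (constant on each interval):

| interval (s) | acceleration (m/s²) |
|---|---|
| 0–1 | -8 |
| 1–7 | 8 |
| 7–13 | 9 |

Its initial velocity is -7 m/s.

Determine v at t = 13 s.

87 m/s

Δv equals the area under the a-t graph; then v = v₀ + Δv.
0–1 s: -8 × 1 = -8 m/s
1–7 s: 8 × 6 = 48 m/s
7–13 s: 9 × 6 = 54 m/s
Δv = 94 m/s, so v(13) = -7 + (94) = 87 m/s.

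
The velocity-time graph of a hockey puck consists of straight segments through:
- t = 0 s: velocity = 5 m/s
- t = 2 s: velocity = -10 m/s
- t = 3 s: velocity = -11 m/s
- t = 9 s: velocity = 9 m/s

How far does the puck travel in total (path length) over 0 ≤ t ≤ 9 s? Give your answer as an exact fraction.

737/15 m

Distance (not displacement) is the total path length: add the absolute areas under v-t.
0–2 s: v = 0 at t = 2/3 s; triangle areas 5/3 + 20/3 = 25/3 m
2–3 s: |½(-10 + -11)(1)| = 10.5 m
3–9 s: v = 0 at t = 6.3 s; triangle areas 18.15 + 12.15 = 30.3 m
Total distance = 737/15 m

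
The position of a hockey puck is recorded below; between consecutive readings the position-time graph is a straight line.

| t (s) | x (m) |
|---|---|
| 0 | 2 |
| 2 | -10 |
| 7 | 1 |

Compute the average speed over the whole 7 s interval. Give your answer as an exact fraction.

23/7 m/s

Average speed = (total path length)/(elapsed time); on a piecewise-linear x-t graph the path length is Σ|Δx|.
0–2 s: |Δx| = |-10 − 2| = 12 m
2–7 s: |Δx| = |1 − -10| = 11 m
Total path = 23 m; average speed = 23/7 = 23/7 m/s.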